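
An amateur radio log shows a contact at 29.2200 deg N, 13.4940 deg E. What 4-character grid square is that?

JL69

Add 180° to longitude and 90° to latitude: 193.49, 119.22.
Field (20°×10°, letters A–R): lon ⌊193.49/20⌋ = 9 → J; lat ⌊119.22/10⌋ = 11 → L.
Square (2°×1°, digits 0–9): lon ⌊13.49/2⌋ = 6; lat ⌊9.22/1⌋ = 9.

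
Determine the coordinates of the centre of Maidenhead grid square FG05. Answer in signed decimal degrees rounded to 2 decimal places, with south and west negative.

-24.50, -79.00

Field F=5, G=6: +5·20° lon, +6·10° lat → SW at lon -80°, lat -30°.
Square 0, 5: +0·2° lon, +5·1° lat → SW at lon -80°, lat -25°.
Cell spans 2° lon × 1° lat. Centre is SW corner plus half of each.
latitude -24.50, longitude -79.00.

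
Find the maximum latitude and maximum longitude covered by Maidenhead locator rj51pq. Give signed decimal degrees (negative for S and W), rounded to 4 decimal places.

1.7083, 171.3333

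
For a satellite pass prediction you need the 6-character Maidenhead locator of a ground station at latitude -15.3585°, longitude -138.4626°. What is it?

Shift to the Maidenhead origin (180°W, 90°S): lon 41.5374, lat 74.6415.
Field: lon ⌊41.5374/20⌋ = 2 → C; lat ⌊74.6415/10⌋ = 7 → H.
Square: lon ⌊1.5374/2⌋ = 0; lat ⌊4.6415/1⌋ = 4.
Subsquare: lon ⌊1.5374/0.0833333⌋ = 18 → s; lat ⌊0.6415/0.0416667⌋ = 15 → p.

CH04sp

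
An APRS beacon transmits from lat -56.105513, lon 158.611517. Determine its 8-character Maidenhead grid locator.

Shift to the Maidenhead origin (180°W, 90°S): lon 338.61152, lat 33.89449.
Field: lon ⌊338.61152/20⌋ = 16 → Q; lat ⌊33.89449/10⌋ = 3 → D.
Square: lon ⌊18.61152/2⌋ = 9; lat ⌊3.89449/1⌋ = 3.
Subsquare: lon ⌊0.61152/0.0833333⌋ = 7 → h; lat ⌊0.89449/0.0416667⌋ = 21 → v.
Extended square: lon ⌊0.02818/0.00833333⌋ = 3; lat ⌊0.01949/0.00416667⌋ = 4.

QD93hv34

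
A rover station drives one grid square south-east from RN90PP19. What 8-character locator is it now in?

RN90pp28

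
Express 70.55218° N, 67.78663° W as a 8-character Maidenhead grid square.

Shift to the Maidenhead origin (180°W, 90°S): lon 112.21337, lat 160.55218.
Field (20°×10°, letters A–R): 112.21337/20 → 5 → F, 160.55218/10 → 16 → Q; chars FQ.
Square (2°×1°, digits 0–9): 12.21337/2 → 6, 0.55218/1 → 0; chars 60.
Subsquare (5′×2.5′, letters a–x): 0.21337/0.0833333 → 2 → c, 0.55218/0.0416667 → 13 → n; chars cn.
Extended square (30″×15″, digits 0–9): 0.04670/0.00833333 → 5, 0.01051/0.00416667 → 2; chars 52.

FQ60cn52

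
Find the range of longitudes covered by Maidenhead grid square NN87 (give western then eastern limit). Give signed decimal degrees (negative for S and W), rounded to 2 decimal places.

Field N=13, N=13: +13·20° lon, +13·10° lat → SW at lon 80°, lat 40°.
Square 8, 7: +8·2° lon, +7·1° lat → SW at lon 96°, lat 47°.
Cell spans 2° lon × 1° lat.
west 96.00, east 98.00.

96.00, 98.00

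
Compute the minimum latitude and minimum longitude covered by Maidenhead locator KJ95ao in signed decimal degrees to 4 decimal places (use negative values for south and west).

5.5833, 38.0000

Field K=10, J=9: +10·20° lon, +9·10° lat → SW at lon 20°, lat 0°.
Square 9, 5: +9·2° lon, +5·1° lat → SW at lon 38°, lat 5°.
Subsquare a=0, o=14: +0·0.0833333° lon, +14·0.0416667° lat → SW at lon 38°, lat 5.58333°.
latitude 5.5833, longitude 38.0000.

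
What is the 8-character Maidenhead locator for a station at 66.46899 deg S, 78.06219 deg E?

Offset from 180°W / 90°S: lon 258.06219°, lat 23.53101°.
Field: lon ⌊258.06219/20⌋ = 12 → M; lat ⌊23.53101/10⌋ = 2 → C.
Square: lon ⌊18.06219/2⌋ = 9; lat ⌊3.53101/1⌋ = 3.
Subsquare: lon ⌊0.06219/0.0833333⌋ = 0 → a; lat ⌊0.53101/0.0416667⌋ = 12 → m.
Extended square: lon ⌊0.06219/0.00833333⌋ = 7; lat ⌊0.03101/0.00416667⌋ = 7.

MC93am77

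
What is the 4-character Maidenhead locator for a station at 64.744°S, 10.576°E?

JC55

Add 180° to longitude and 90° to latitude: 190.58, 25.26.
Field: 190.58/20 → 9 → J, 25.26/10 → 2 → C; chars JC.
Square: 10.58/2 → 5, 5.26/1 → 5; chars 55.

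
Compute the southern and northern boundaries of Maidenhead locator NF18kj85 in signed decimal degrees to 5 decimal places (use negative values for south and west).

-31.60417, -31.60000

Field N=13, F=5: +13·20° lon, +5·10° lat → SW at lon 80°, lat -40°.
Square 1, 8: +1·2° lon, +8·1° lat → SW at lon 82°, lat -32°.
Subsquare k=10, j=9: +10·0.0833333° lon, +9·0.0416667° lat → SW at lon 82.8333°, lat -31.625°.
Extended square 8, 5: +8·0.00833333° lon, +5·0.00416667° lat → SW at lon 82.9°, lat -31.6042°.
Cell spans 0.00833333° lon × 0.00416667° lat.
south -31.60417, north -31.60000.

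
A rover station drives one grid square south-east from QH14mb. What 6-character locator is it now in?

Longitude subsquare m = 12; +1 → 13 = n.
Latitude subsquare b = 1; −1 → 0 = a.

QH14na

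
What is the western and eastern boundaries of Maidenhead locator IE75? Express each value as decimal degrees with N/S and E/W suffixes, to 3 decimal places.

6.000° W, 4.000° W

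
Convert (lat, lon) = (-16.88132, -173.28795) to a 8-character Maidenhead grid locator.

AH33ic58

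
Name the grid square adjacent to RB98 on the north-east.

AB09

Longitude square 9; +1 → 10, wraps to 0, carry into field.
Longitude field R = 17; +1 → 18, wraps to 0 = A, wrapping around the antimeridian.
Latitude square 8; +1 → 9.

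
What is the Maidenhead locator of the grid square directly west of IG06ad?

Longitude subsquare a = 0; −1 → -1, wraps to 23 = x, carry into square.
Longitude square 0; −1 → -1, wraps to 9, carry into field.
Longitude field I = 8; −1 → 7 = H.
The latitude characters are unchanged.

HG96xd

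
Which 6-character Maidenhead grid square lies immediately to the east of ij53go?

IJ53ho

Longitude subsquare g = 6; +1 → 7 = h.
The latitude characters are unchanged.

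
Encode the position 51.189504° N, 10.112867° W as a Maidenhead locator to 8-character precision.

IO41we65

Offset from 180°W / 90°S: lon 169.88713°, lat 141.18950°.
Field: 169.88713/20 → 8 → I, 141.18950/10 → 14 → O; chars IO.
Square: 9.88713/2 → 4, 1.18950/1 → 1; chars 41.
Subsquare: 1.88713/0.0833333 → 22 → w, 0.18950/0.0416667 → 4 → e; chars we.
Extended square: 0.05380/0.00833333 → 6, 0.02284/0.00416667 → 5; chars 65.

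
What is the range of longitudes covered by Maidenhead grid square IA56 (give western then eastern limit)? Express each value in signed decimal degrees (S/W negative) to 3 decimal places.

-10.000, -8.000

Field I=8, A=0: +8·20° lon, +0·10° lat → SW at lon -20°, lat -90°.
Square 5, 6: +5·2° lon, +6·1° lat → SW at lon -10°, lat -84°.
Cell spans 2° lon × 1° lat.
west -10.000, east -8.000.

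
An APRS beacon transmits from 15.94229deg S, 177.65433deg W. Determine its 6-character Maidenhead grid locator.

AH14eb

Shift to the Maidenhead origin (180°W, 90°S): lon 2.3457, lat 74.0577.
Field: lon ⌊2.3457/20⌋ = 0 → A; lat ⌊74.0577/10⌋ = 7 → H.
Square: lon ⌊2.3457/2⌋ = 1; lat ⌊4.0577/1⌋ = 4.
Subsquare: lon ⌊0.3457/0.0833333⌋ = 4 → e; lat ⌊0.0577/0.0416667⌋ = 1 → b.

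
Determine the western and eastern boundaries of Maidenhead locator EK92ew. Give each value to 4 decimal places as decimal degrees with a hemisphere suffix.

Field E=4, K=10: +4·20° lon, +10·10° lat → SW at lon -100°, lat 10°.
Square 9, 2: +9·2° lon, +2·1° lat → SW at lon -82°, lat 12°.
Subsquare e=4, w=22: +4·0.0833333° lon, +22·0.0416667° lat → SW at lon -81.6667°, lat 12.9167°.
Cell spans 0.0833333° lon × 0.0416667° lat.
west 81.6667° W, east 81.5833° W.

81.6667° W, 81.5833° W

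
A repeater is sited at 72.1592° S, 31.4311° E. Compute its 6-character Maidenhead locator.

Offset from 180°W / 90°S: lon 211.4311°, lat 17.8408°.
Field: 211.4311/20 → 10 → K, 17.8408/10 → 1 → B; chars KB.
Square: 11.4311/2 → 5, 7.8408/1 → 7; chars 57.
Subsquare: 1.4311/0.0833333 → 17 → r, 0.8408/0.0416667 → 20 → u; chars ru.

KB57ru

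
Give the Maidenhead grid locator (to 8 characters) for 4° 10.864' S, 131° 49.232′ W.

CI45ct16

Shift to the Maidenhead origin (180°W, 90°S): lon 48.17947, lat 85.81893.
Field (20°×10°, letters A–R): 48.17947/20 → 2 → C, 85.81893/10 → 8 → I; chars CI.
Square (2°×1°, digits 0–9): 8.17947/2 → 4, 5.81893/1 → 5; chars 45.
Subsquare (5′×2.5′, letters a–x): 0.17947/0.0833333 → 2 → c, 0.81893/0.0416667 → 19 → t; chars ct.
Extended square (30″×15″, digits 0–9): 0.01280/0.00833333 → 1, 0.02727/0.00416667 → 6; chars 16.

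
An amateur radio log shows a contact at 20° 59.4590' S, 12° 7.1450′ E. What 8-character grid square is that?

Add 180° to longitude and 90° to latitude: 192.11908, 69.00902.
Field (20°×10°, letters A–R): 192.11908/20 → 9 → J, 69.00902/10 → 6 → G; chars JG.
Square (2°×1°, digits 0–9): 12.11908/2 → 6, 9.00902/1 → 9; chars 69.
Subsquare (5′×2.5′, letters a–x): 0.11908/0.0833333 → 1 → b, 0.00902/0.0416667 → 0 → a; chars ba.
Extended square (30″×15″, digits 0–9): 0.03575/0.00833333 → 4, 0.00902/0.00416667 → 2; chars 42.

JG69ba42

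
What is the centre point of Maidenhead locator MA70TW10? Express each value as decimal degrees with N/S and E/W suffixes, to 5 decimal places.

89.08125° S, 75.59583° E

Field M=12, A=0: +12·20° lon, +0·10° lat → SW at lon 60°, lat -90°.
Square 7, 0: +7·2° lon, +0·1° lat → SW at lon 74°, lat -90°.
Subsquare t=19, w=22: +19·0.0833333° lon, +22·0.0416667° lat → SW at lon 75.5833°, lat -89.0833°.
Extended square 1, 0: +1·0.00833333° lon, +0·0.00416667° lat → SW at lon 75.5917°, lat -89.0833°.
Cell spans 0.00833333° lon × 0.00416667° lat. Centre is SW corner plus half of each.
latitude 89.08125° S, longitude 75.59583° E.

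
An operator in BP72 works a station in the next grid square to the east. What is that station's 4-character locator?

Longitude square 7; +1 → 8.
The latitude characters are unchanged.

BP82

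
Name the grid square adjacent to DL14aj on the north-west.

Longitude subsquare a = 0; −1 → -1, wraps to 23 = x, carry into square.
Longitude square 1; −1 → 0.
Latitude subsquare j = 9; +1 → 10 = k.

DL04xk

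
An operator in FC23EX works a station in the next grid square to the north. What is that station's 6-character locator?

FC24ea

Latitude subsquare x = 23; +1 → 24, wraps to 0 = a, carry into square.
Latitude square 3; +1 → 4.
The longitude characters are unchanged.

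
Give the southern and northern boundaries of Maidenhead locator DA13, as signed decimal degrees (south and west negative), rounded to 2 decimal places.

Field D=3, A=0: +3·20° lon, +0·10° lat → SW at lon -120°, lat -90°.
Square 1, 3: +1·2° lon, +3·1° lat → SW at lon -118°, lat -87°.
Cell spans 2° lon × 1° lat.
south -87.00, north -86.00.

-87.00, -86.00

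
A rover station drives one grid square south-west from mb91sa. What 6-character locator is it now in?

Longitude subsquare s = 18; −1 → 17 = r.
Latitude subsquare a = 0; −1 → -1, wraps to 23 = x, carry into square.
Latitude square 1; −1 → 0.

MB90rx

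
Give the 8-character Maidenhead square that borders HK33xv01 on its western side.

Longitude extended square 0; −1 → -1, wraps to 9, carry into subsquare.
Longitude subsquare x = 23; −1 → 22 = w.
The latitude characters are unchanged.

HK33wv91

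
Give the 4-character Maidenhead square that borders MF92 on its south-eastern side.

Longitude square 9; +1 → 10, wraps to 0, carry into field.
Longitude field M = 12; +1 → 13 = N.
Latitude square 2; −1 → 1.

NF01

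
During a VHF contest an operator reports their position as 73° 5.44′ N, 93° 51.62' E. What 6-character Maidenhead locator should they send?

Offset from 180°W / 90°S: lon 273.8603°, lat 163.0907°.
Field: 273.8603/20 → 13 → N, 163.0907/10 → 16 → Q; chars NQ.
Square: 13.8603/2 → 6, 3.0907/1 → 3; chars 63.
Subsquare: 1.8603/0.0833333 → 22 → w, 0.0907/0.0416667 → 2 → c; chars wc.

NQ63wc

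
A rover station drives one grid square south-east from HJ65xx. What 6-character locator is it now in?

HJ75aw

Longitude subsquare x = 23; +1 → 24, wraps to 0 = a, carry into square.
Longitude square 6; +1 → 7.
Latitude subsquare x = 23; −1 → 22 = w.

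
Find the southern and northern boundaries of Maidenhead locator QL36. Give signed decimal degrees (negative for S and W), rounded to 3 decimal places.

Field Q=16, L=11: +16·20° lon, +11·10° lat → SW at lon 140°, lat 20°.
Square 3, 6: +3·2° lon, +6·1° lat → SW at lon 146°, lat 26°.
Cell spans 2° lon × 1° lat.
south 26.000, north 27.000.

26.000, 27.000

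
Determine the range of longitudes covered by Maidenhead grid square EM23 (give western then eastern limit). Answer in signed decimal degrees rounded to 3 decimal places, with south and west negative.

-96.000, -94.000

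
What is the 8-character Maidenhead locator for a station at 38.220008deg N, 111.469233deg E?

Add 180° to longitude and 90° to latitude: 291.46923, 128.22001.
Field (20°×10°, letters A–R): lon ⌊291.46923/20⌋ = 14 → O; lat ⌊128.22001/10⌋ = 12 → M.
Square (2°×1°, digits 0–9): lon ⌊11.46923/2⌋ = 5; lat ⌊8.22001/1⌋ = 8.
Subsquare (5′×2.5′, letters a–x): lon ⌊1.46923/0.0833333⌋ = 17 → r; lat ⌊0.22001/0.0416667⌋ = 5 → f.
Extended square (30″×15″, digits 0–9): lon ⌊0.05257/0.00833333⌋ = 6; lat ⌊0.01167/0.00416667⌋ = 2.

OM58rf62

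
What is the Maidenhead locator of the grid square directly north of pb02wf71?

PB02wf72

Latitude extended square 1; +1 → 2.
The longitude characters are unchanged.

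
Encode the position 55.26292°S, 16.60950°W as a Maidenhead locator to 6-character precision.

Add 180° to longitude and 90° to latitude: 163.3905, 34.7371.
Field (20°×10°, letters A–R): 163.3905/20 → 8 → I, 34.7371/10 → 3 → D; chars ID.
Square (2°×1°, digits 0–9): 3.3905/2 → 1, 4.7371/1 → 4; chars 14.
Subsquare (5′×2.5′, letters a–x): 1.3905/0.0833333 → 16 → q, 0.7371/0.0416667 → 17 → r; chars qr.

ID14qr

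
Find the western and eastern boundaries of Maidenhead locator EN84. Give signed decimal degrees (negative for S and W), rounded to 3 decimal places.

-84.000, -82.000

Field E=4, N=13: +4·20° lon, +13·10° lat → SW at lon -100°, lat 40°.
Square 8, 4: +8·2° lon, +4·1° lat → SW at lon -84°, lat 44°.
Cell spans 2° lon × 1° lat.
west -84.000, east -82.000.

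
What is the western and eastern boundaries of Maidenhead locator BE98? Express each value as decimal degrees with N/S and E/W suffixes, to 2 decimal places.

142.00° W, 140.00° W

Field B=1, E=4: +1·20° lon, +4·10° lat → SW at lon -160°, lat -50°.
Square 9, 8: +9·2° lon, +8·1° lat → SW at lon -142°, lat -42°.
Cell spans 2° lon × 1° lat.
west 142.00° W, east 140.00° W.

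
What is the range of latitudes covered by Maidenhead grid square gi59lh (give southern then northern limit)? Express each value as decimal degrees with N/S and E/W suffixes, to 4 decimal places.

0.7083° S, 0.6667° S

Field G=6, I=8: +6·20° lon, +8·10° lat → SW at lon -60°, lat -10°.
Square 5, 9: +5·2° lon, +9·1° lat → SW at lon -50°, lat -1°.
Subsquare l=11, h=7: +11·0.0833333° lon, +7·0.0416667° lat → SW at lon -49.0833°, lat -0.708333°.
Cell spans 0.0833333° lon × 0.0416667° lat.
south 0.7083° S, north 0.6667° S.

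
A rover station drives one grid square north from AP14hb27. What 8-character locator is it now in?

AP14hb28

Latitude extended square 7; +1 → 8.
The longitude characters are unchanged.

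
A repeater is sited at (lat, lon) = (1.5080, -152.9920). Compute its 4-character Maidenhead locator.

BJ31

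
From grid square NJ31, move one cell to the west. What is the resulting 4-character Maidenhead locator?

NJ21

Longitude square 3; −1 → 2.
The latitude characters are unchanged.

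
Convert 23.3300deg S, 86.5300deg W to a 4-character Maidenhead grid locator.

EG66

Offset from 180°W / 90°S: lon 93.47°, lat 66.67°.
Field: lon ⌊93.47/20⌋ = 4 → E; lat ⌊66.67/10⌋ = 6 → G.
Square: lon ⌊13.47/2⌋ = 6; lat ⌊6.67/1⌋ = 6.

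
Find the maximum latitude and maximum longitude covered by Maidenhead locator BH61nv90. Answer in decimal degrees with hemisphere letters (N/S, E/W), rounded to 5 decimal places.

18.12083° S, 146.83333° W

Field B=1, H=7: +1·20° lon, +7·10° lat → SW at lon -160°, lat -20°.
Square 6, 1: +6·2° lon, +1·1° lat → SW at lon -148°, lat -19°.
Subsquare n=13, v=21: +13·0.0833333° lon, +21·0.0416667° lat → SW at lon -146.917°, lat -18.125°.
Extended square 9, 0: +9·0.00833333° lon, +0·0.00416667° lat → SW at lon -146.842°, lat -18.125°.
Cell spans 0.00833333° lon × 0.00416667° lat. NE corner is SW corner plus one full cell.
latitude 18.12083° S, longitude 146.83333° W.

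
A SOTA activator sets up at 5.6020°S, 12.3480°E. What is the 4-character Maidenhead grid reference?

Add 180° to longitude and 90° to latitude: 192.35, 84.40.
Field: 192.35/20 → 9 → J, 84.40/10 → 8 → I; chars JI.
Square: 12.35/2 → 6, 4.40/1 → 4; chars 64.

JI64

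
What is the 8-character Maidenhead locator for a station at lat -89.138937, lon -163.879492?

AA80bu46

Offset from 180°W / 90°S: lon 16.12051°, lat 0.86106°.
Field: 16.12051/20 → 0 → A, 0.86106/10 → 0 → A; chars AA.
Square: 16.12051/2 → 8, 0.86106/1 → 0; chars 80.
Subsquare: 0.12051/0.0833333 → 1 → b, 0.86106/0.0416667 → 20 → u; chars bu.
Extended square: 0.03717/0.00833333 → 4, 0.02773/0.00416667 → 6; chars 46.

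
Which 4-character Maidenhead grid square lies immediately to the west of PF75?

PF65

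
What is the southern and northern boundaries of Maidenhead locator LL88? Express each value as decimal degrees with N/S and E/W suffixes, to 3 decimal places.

Field L=11, L=11: +11·20° lon, +11·10° lat → SW at lon 40°, lat 20°.
Square 8, 8: +8·2° lon, +8·1° lat → SW at lon 56°, lat 28°.
Cell spans 2° lon × 1° lat.
south 28.000° N, north 29.000° N.

28.000° N, 29.000° N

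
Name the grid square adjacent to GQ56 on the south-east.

Longitude square 5; +1 → 6.
Latitude square 6; −1 → 5.

GQ65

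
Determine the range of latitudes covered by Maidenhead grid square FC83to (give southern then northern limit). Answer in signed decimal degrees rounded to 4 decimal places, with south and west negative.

Field F=5, C=2: +5·20° lon, +2·10° lat → SW at lon -80°, lat -70°.
Square 8, 3: +8·2° lon, +3·1° lat → SW at lon -64°, lat -67°.
Subsquare t=19, o=14: +19·0.0833333° lon, +14·0.0416667° lat → SW at lon -62.4167°, lat -66.4167°.
Cell spans 0.0833333° lon × 0.0416667° lat.
south -66.4167, north -66.3750.

-66.4167, -66.3750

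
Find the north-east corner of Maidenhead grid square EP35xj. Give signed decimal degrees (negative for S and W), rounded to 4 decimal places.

65.4167, -92.0000

Field E=4, P=15: +4·20° lon, +15·10° lat → SW at lon -100°, lat 60°.
Square 3, 5: +3·2° lon, +5·1° lat → SW at lon -94°, lat 65°.
Subsquare x=23, j=9: +23·0.0833333° lon, +9·0.0416667° lat → SW at lon -92.0833°, lat 65.375°.
Cell spans 0.0833333° lon × 0.0416667° lat. NE corner is SW corner plus one full cell.
latitude 65.4167, longitude -92.0000.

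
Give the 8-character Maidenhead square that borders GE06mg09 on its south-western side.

GE06lg98

Longitude extended square 0; −1 → -1, wraps to 9, carry into subsquare.
Longitude subsquare m = 12; −1 → 11 = l.
Latitude extended square 9; −1 → 8.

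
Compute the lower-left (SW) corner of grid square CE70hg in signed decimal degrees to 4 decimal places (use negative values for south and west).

Field C=2, E=4: +2·20° lon, +4·10° lat → SW at lon -140°, lat -50°.
Square 7, 0: +7·2° lon, +0·1° lat → SW at lon -126°, lat -50°.
Subsquare h=7, g=6: +7·0.0833333° lon, +6·0.0416667° lat → SW at lon -125.417°, lat -49.75°.
latitude -49.7500, longitude -125.4167.

-49.7500, -125.4167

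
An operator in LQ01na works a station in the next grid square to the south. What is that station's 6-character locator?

LQ00nx

Latitude subsquare a = 0; −1 → -1, wraps to 23 = x, carry into square.
Latitude square 1; −1 → 0.
The longitude characters are unchanged.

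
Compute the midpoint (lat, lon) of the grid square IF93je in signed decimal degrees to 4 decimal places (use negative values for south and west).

-36.8125, -1.2083

Field I=8, F=5: +8·20° lon, +5·10° lat → SW at lon -20°, lat -40°.
Square 9, 3: +9·2° lon, +3·1° lat → SW at lon -2°, lat -37°.
Subsquare j=9, e=4: +9·0.0833333° lon, +4·0.0416667° lat → SW at lon -1.25°, lat -36.8333°.
Cell spans 0.0833333° lon × 0.0416667° lat. Centre is SW corner plus half of each.
latitude -36.8125, longitude -1.2083.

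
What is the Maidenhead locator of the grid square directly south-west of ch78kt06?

Longitude extended square 0; −1 → -1, wraps to 9, carry into subsquare.
Longitude subsquare k = 10; −1 → 9 = j.
Latitude extended square 6; −1 → 5.

CH78jt95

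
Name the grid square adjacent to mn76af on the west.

MN66xf

Longitude subsquare a = 0; −1 → -1, wraps to 23 = x, carry into square.
Longitude square 7; −1 → 6.
The latitude characters are unchanged.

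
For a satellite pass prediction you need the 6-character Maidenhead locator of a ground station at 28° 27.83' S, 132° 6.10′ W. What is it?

Offset from 180°W / 90°S: lon 47.8983°, lat 61.5362°.
Field: lon ⌊47.8983/20⌋ = 2 → C; lat ⌊61.5362/10⌋ = 6 → G.
Square: lon ⌊7.8983/2⌋ = 3; lat ⌊1.5362/1⌋ = 1.
Subsquare: lon ⌊1.8983/0.0833333⌋ = 22 → w; lat ⌊0.5362/0.0416667⌋ = 12 → m.

CG31wm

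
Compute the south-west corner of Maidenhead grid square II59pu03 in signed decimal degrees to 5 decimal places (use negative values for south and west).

-0.15417, -8.75000

Field I=8, I=8: +8·20° lon, +8·10° lat → SW at lon -20°, lat -10°.
Square 5, 9: +5·2° lon, +9·1° lat → SW at lon -10°, lat -1°.
Subsquare p=15, u=20: +15·0.0833333° lon, +20·0.0416667° lat → SW at lon -8.75°, lat -0.166667°.
Extended square 0, 3: +0·0.00833333° lon, +3·0.00416667° lat → SW at lon -8.75°, lat -0.154167°.
latitude -0.15417, longitude -8.75000.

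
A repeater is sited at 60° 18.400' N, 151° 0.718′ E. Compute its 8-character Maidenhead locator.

QP50mh13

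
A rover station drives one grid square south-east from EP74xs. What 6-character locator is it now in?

EP84ar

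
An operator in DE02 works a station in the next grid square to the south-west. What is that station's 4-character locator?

Longitude square 0; −1 → -1, wraps to 9, carry into field.
Longitude field D = 3; −1 → 2 = C.
Latitude square 2; −1 → 1.

CE91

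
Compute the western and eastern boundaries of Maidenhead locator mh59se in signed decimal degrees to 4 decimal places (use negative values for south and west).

71.5000, 71.5833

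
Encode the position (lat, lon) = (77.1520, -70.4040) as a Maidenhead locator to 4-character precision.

FQ47

Shift to the Maidenhead origin (180°W, 90°S): lon 109.60, lat 167.15.
Field: lon ⌊109.60/20⌋ = 5 → F; lat ⌊167.15/10⌋ = 16 → Q.
Square: lon ⌊9.60/2⌋ = 4; lat ⌊7.15/1⌋ = 7.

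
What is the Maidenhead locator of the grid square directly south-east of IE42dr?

IE42eq

Longitude subsquare d = 3; +1 → 4 = e.
Latitude subsquare r = 17; −1 → 16 = q.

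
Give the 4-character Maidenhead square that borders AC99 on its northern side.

Latitude square 9; +1 → 10, wraps to 0, carry into field.
Latitude field C = 2; +1 → 3 = D.
The longitude characters are unchanged.

AD90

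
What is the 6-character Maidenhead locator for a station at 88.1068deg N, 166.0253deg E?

RR38ac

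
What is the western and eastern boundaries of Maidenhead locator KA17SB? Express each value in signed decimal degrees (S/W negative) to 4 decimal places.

23.5000, 23.5833

Field K=10, A=0: +10·20° lon, +0·10° lat → SW at lon 20°, lat -90°.
Square 1, 7: +1·2° lon, +7·1° lat → SW at lon 22°, lat -83°.
Subsquare s=18, b=1: +18·0.0833333° lon, +1·0.0416667° lat → SW at lon 23.5°, lat -82.9583°.
Cell spans 0.0833333° lon × 0.0416667° lat.
west 23.5000, east 23.5833.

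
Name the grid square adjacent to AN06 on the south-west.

Longitude square 0; −1 → -1, wraps to 9, carry into field.
Longitude field A = 0; −1 → -1, wraps to 17 = R, wrapping around the antimeridian.
Latitude square 6; −1 → 5.

RN95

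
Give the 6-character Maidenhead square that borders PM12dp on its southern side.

Latitude subsquare p = 15; −1 → 14 = o.
The longitude characters are unchanged.

PM12do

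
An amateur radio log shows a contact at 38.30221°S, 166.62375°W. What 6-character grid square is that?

Add 180° to longitude and 90° to latitude: 13.3762, 51.6978.
Field: 13.3762/20 → 0 → A, 51.6978/10 → 5 → F; chars AF.
Square: 13.3762/2 → 6, 1.6978/1 → 1; chars 61.
Subsquare: 1.3762/0.0833333 → 16 → q, 0.6978/0.0416667 → 16 → q; chars qq.

AF61qq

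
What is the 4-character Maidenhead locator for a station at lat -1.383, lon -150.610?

Shift to the Maidenhead origin (180°W, 90°S): lon 29.39, lat 88.62.
Field: lon ⌊29.39/20⌋ = 1 → B; lat ⌊88.62/10⌋ = 8 → I.
Square: lon ⌊9.39/2⌋ = 4; lat ⌊8.62/1⌋ = 8.

BI48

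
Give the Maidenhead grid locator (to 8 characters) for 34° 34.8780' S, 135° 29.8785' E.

PF75rk90

Shift to the Maidenhead origin (180°W, 90°S): lon 315.49797, lat 55.41870.
Field: 315.49797/20 → 15 → P, 55.41870/10 → 5 → F; chars PF.
Square: 15.49797/2 → 7, 5.41870/1 → 5; chars 75.
Subsquare: 1.49797/0.0833333 → 17 → r, 0.41870/0.0416667 → 10 → k; chars rk.
Extended square: 0.08131/0.00833333 → 9, 0.00203/0.00416667 → 0; chars 90.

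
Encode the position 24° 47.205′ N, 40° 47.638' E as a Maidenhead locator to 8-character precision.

LL04js58

Shift to the Maidenhead origin (180°W, 90°S): lon 220.79397, lat 114.78675.
Field (20°×10°, letters A–R): 220.79397/20 → 11 → L, 114.78675/10 → 11 → L; chars LL.
Square (2°×1°, digits 0–9): 0.79397/2 → 0, 4.78675/1 → 4; chars 04.
Subsquare (5′×2.5′, letters a–x): 0.79397/0.0833333 → 9 → j, 0.78675/0.0416667 → 18 → s; chars js.
Extended square (30″×15″, digits 0–9): 0.04397/0.00833333 → 5, 0.03675/0.00416667 → 8; chars 58.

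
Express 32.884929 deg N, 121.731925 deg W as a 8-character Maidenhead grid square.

CM92dv22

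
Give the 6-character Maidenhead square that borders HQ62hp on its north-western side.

HQ62gq

Longitude subsquare h = 7; −1 → 6 = g.
Latitude subsquare p = 15; +1 → 16 = q.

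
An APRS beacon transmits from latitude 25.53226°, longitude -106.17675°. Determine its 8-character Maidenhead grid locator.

DL65vm87

Add 180° to longitude and 90° to latitude: 73.82325, 115.53226.
Field (20°×10°, letters A–R): lon ⌊73.82325/20⌋ = 3 → D; lat ⌊115.53226/10⌋ = 11 → L.
Square (2°×1°, digits 0–9): lon ⌊13.82325/2⌋ = 6; lat ⌊5.53226/1⌋ = 5.
Subsquare (5′×2.5′, letters a–x): lon ⌊1.82325/0.0833333⌋ = 21 → v; lat ⌊0.53226/0.0416667⌋ = 12 → m.
Extended square (30″×15″, digits 0–9): lon ⌊0.07325/0.00833333⌋ = 8; lat ⌊0.03226/0.00416667⌋ = 7.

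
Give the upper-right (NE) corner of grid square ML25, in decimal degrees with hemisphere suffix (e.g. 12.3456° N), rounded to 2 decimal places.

26.00° N, 66.00° E

Field M=12, L=11: +12·20° lon, +11·10° lat → SW at lon 60°, lat 20°.
Square 2, 5: +2·2° lon, +5·1° lat → SW at lon 64°, lat 25°.
Cell spans 2° lon × 1° lat. NE corner is SW corner plus one full cell.
latitude 26.00° N, longitude 66.00° E.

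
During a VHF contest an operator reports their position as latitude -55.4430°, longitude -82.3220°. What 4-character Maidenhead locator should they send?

Offset from 180°W / 90°S: lon 97.68°, lat 34.56°.
Field: 97.68/20 → 4 → E, 34.56/10 → 3 → D; chars ED.
Square: 17.68/2 → 8, 4.56/1 → 4; chars 84.

ED84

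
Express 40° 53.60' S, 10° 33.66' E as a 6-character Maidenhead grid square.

JE59gc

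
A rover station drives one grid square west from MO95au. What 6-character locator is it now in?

Longitude subsquare a = 0; −1 → -1, wraps to 23 = x, carry into square.
Longitude square 9; −1 → 8.
The latitude characters are unchanged.

MO85xu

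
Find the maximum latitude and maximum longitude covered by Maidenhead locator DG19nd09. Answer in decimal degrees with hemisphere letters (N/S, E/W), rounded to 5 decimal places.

Field D=3, G=6: +3·20° lon, +6·10° lat → SW at lon -120°, lat -30°.
Square 1, 9: +1·2° lon, +9·1° lat → SW at lon -118°, lat -21°.
Subsquare n=13, d=3: +13·0.0833333° lon, +3·0.0416667° lat → SW at lon -116.917°, lat -20.875°.
Extended square 0, 9: +0·0.00833333° lon, +9·0.00416667° lat → SW at lon -116.917°, lat -20.8375°.
Cell spans 0.00833333° lon × 0.00416667° lat. NE corner is SW corner plus one full cell.
latitude 20.83333° S, longitude 116.90833° W.

20.83333° S, 116.90833° W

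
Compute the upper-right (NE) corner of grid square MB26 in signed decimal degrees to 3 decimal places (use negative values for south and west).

-73.000, 66.000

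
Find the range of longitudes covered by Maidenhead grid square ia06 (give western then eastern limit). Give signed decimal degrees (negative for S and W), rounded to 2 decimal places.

-20.00, -18.00

Field I=8, A=0: +8·20° lon, +0·10° lat → SW at lon -20°, lat -90°.
Square 0, 6: +0·2° lon, +6·1° lat → SW at lon -20°, lat -84°.
Cell spans 2° lon × 1° lat.
west -20.00, east -18.00.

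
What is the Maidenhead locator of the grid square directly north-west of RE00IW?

RE00hx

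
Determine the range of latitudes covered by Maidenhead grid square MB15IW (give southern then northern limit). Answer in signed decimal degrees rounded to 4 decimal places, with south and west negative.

-74.0833, -74.0417

Field M=12, B=1: +12·20° lon, +1·10° lat → SW at lon 60°, lat -80°.
Square 1, 5: +1·2° lon, +5·1° lat → SW at lon 62°, lat -75°.
Subsquare i=8, w=22: +8·0.0833333° lon, +22·0.0416667° lat → SW at lon 62.6667°, lat -74.0833°.
Cell spans 0.0833333° lon × 0.0416667° lat.
south -74.0833, north -74.0417.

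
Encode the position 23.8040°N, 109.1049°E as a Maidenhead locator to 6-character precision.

OL43nt

Shift to the Maidenhead origin (180°W, 90°S): lon 289.1049, lat 113.8040.
Field: 289.1049/20 → 14 → O, 113.8040/10 → 11 → L; chars OL.
Square: 9.1049/2 → 4, 3.8040/1 → 3; chars 43.
Subsquare: 1.1049/0.0833333 → 13 → n, 0.8040/0.0416667 → 19 → t; chars nt.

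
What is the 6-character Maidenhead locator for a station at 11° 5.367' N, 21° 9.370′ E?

KK01nc

Offset from 180°W / 90°S: lon 201.1562°, lat 101.0894°.
Field (20°×10°, letters A–R): lon ⌊201.1562/20⌋ = 10 → K; lat ⌊101.0894/10⌋ = 10 → K.
Square (2°×1°, digits 0–9): lon ⌊1.1562/2⌋ = 0; lat ⌊1.0894/1⌋ = 1.
Subsquare (5′×2.5′, letters a–x): lon ⌊1.1562/0.0833333⌋ = 13 → n; lat ⌊0.0894/0.0416667⌋ = 2 → c.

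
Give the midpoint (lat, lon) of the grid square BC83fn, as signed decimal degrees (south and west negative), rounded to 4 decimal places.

Field B=1, C=2: +1·20° lon, +2·10° lat → SW at lon -160°, lat -70°.
Square 8, 3: +8·2° lon, +3·1° lat → SW at lon -144°, lat -67°.
Subsquare f=5, n=13: +5·0.0833333° lon, +13·0.0416667° lat → SW at lon -143.583°, lat -66.4583°.
Cell spans 0.0833333° lon × 0.0416667° lat. Centre is SW corner plus half of each.
latitude -66.4375, longitude -143.5417.

-66.4375, -143.5417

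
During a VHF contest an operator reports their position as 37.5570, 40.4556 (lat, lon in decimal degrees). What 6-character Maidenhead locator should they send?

Offset from 180°W / 90°S: lon 220.4556°, lat 127.5570°.
Field: lon ⌊220.4556/20⌋ = 11 → L; lat ⌊127.5570/10⌋ = 12 → M.
Square: lon ⌊0.4556/2⌋ = 0; lat ⌊7.5570/1⌋ = 7.
Subsquare: lon ⌊0.4556/0.0833333⌋ = 5 → f; lat ⌊0.5570/0.0416667⌋ = 13 → n.

LM07fn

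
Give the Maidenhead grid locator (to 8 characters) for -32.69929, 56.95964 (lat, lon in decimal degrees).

Shift to the Maidenhead origin (180°W, 90°S): lon 236.95964, lat 57.30071.
Field: 236.95964/20 → 11 → L, 57.30071/10 → 5 → F; chars LF.
Square: 16.95964/2 → 8, 7.30071/1 → 7; chars 87.
Subsquare: 0.95964/0.0833333 → 11 → l, 0.30071/0.0416667 → 7 → h; chars lh.
Extended square: 0.04297/0.00833333 → 5, 0.00904/0.00416667 → 2; chars 52.

LF87lh52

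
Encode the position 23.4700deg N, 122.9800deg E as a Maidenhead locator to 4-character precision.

PL13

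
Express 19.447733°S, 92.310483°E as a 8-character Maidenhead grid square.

Add 180° to longitude and 90° to latitude: 272.31048, 70.55227.
Field: lon ⌊272.31048/20⌋ = 13 → N; lat ⌊70.55227/10⌋ = 7 → H.
Square: lon ⌊12.31048/2⌋ = 6; lat ⌊0.55227/1⌋ = 0.
Subsquare: lon ⌊0.31048/0.0833333⌋ = 3 → d; lat ⌊0.55227/0.0416667⌋ = 13 → n.
Extended square: lon ⌊0.06048/0.00833333⌋ = 7; lat ⌊0.01060/0.00416667⌋ = 2.

NH60dn72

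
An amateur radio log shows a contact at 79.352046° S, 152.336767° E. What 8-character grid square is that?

QB60ep05

Offset from 180°W / 90°S: lon 332.33677°, lat 10.64795°.
Field: 332.33677/20 → 16 → Q, 10.64795/10 → 1 → B; chars QB.
Square: 12.33677/2 → 6, 0.64795/1 → 0; chars 60.
Subsquare: 0.33677/0.0833333 → 4 → e, 0.64795/0.0416667 → 15 → p; chars ep.
Extended square: 0.00343/0.00833333 → 0, 0.02295/0.00416667 → 5; chars 05.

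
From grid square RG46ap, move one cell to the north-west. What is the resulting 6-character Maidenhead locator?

RG36xq

Longitude subsquare a = 0; −1 → -1, wraps to 23 = x, carry into square.
Longitude square 4; −1 → 3.
Latitude subsquare p = 15; +1 → 16 = q.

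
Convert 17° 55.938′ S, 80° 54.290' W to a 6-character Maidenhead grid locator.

EH92nb

Add 180° to longitude and 90° to latitude: 99.0952, 72.0677.
Field: lon ⌊99.0952/20⌋ = 4 → E; lat ⌊72.0677/10⌋ = 7 → H.
Square: lon ⌊19.0952/2⌋ = 9; lat ⌊2.0677/1⌋ = 2.
Subsquare: lon ⌊1.0952/0.0833333⌋ = 13 → n; lat ⌊0.0677/0.0416667⌋ = 1 → b.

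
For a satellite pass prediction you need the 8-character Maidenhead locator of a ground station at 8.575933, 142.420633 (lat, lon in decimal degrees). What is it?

Offset from 180°W / 90°S: lon 322.42063°, lat 98.57593°.
Field (20°×10°, letters A–R): lon ⌊322.42063/20⌋ = 16 → Q; lat ⌊98.57593/10⌋ = 9 → J.
Square (2°×1°, digits 0–9): lon ⌊2.42063/2⌋ = 1; lat ⌊8.57593/1⌋ = 8.
Subsquare (5′×2.5′, letters a–x): lon ⌊0.42063/0.0833333⌋ = 5 → f; lat ⌊0.57593/0.0416667⌋ = 13 → n.
Extended square (30″×15″, digits 0–9): lon ⌊0.00397/0.00833333⌋ = 0; lat ⌊0.03427/0.00416667⌋ = 8.

QJ18fn08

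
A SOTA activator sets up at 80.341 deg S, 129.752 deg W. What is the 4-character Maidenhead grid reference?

CA59

Offset from 180°W / 90°S: lon 50.25°, lat 9.66°.
Field (20°×10°, letters A–R): 50.25/20 → 2 → C, 9.66/10 → 0 → A; chars CA.
Square (2°×1°, digits 0–9): 10.25/2 → 5, 9.66/1 → 9; chars 59.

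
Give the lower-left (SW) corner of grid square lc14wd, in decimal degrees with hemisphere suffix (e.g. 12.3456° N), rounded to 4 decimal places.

65.8750° S, 43.8333° E

Field L=11, C=2: +11·20° lon, +2·10° lat → SW at lon 40°, lat -70°.
Square 1, 4: +1·2° lon, +4·1° lat → SW at lon 42°, lat -66°.
Subsquare w=22, d=3: +22·0.0833333° lon, +3·0.0416667° lat → SW at lon 43.8333°, lat -65.875°.
latitude 65.8750° S, longitude 43.8333° E.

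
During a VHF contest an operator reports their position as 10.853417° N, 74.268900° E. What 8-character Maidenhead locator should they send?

MK70du24

Add 180° to longitude and 90° to latitude: 254.26890, 100.85342.
Field (20°×10°, letters A–R): lon ⌊254.26890/20⌋ = 12 → M; lat ⌊100.85342/10⌋ = 10 → K.
Square (2°×1°, digits 0–9): lon ⌊14.26890/2⌋ = 7; lat ⌊0.85342/1⌋ = 0.
Subsquare (5′×2.5′, letters a–x): lon ⌊0.26890/0.0833333⌋ = 3 → d; lat ⌊0.85342/0.0416667⌋ = 20 → u.
Extended square (30″×15″, digits 0–9): lon ⌊0.01890/0.00833333⌋ = 2; lat ⌊0.02008/0.00416667⌋ = 4.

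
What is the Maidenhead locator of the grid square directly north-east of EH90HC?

Longitude subsquare h = 7; +1 → 8 = i.
Latitude subsquare c = 2; +1 → 3 = d.

EH90id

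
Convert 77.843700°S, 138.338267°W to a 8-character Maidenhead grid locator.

CB02td97

Shift to the Maidenhead origin (180°W, 90°S): lon 41.66173, lat 12.15630.
Field: 41.66173/20 → 2 → C, 12.15630/10 → 1 → B; chars CB.
Square: 1.66173/2 → 0, 2.15630/1 → 2; chars 02.
Subsquare: 1.66173/0.0833333 → 19 → t, 0.15630/0.0416667 → 3 → d; chars td.
Extended square: 0.07840/0.00833333 → 9, 0.03130/0.00416667 → 7; chars 97.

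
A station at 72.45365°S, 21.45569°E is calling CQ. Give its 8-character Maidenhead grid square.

KB07rn41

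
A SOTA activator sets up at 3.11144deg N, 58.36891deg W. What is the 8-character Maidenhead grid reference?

Add 180° to longitude and 90° to latitude: 121.63109, 93.11144.
Field (20°×10°, letters A–R): 121.63109/20 → 6 → G, 93.11144/10 → 9 → J; chars GJ.
Square (2°×1°, digits 0–9): 1.63109/2 → 0, 3.11144/1 → 3; chars 03.
Subsquare (5′×2.5′, letters a–x): 1.63109/0.0833333 → 19 → t, 0.11144/0.0416667 → 2 → c; chars tc.
Extended square (30″×15″, digits 0–9): 0.04776/0.00833333 → 5, 0.02811/0.00416667 → 6; chars 56.

GJ03tc56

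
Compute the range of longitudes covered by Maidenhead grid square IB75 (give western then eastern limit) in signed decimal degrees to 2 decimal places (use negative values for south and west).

-6.00, -4.00

Field I=8, B=1: +8·20° lon, +1·10° lat → SW at lon -20°, lat -80°.
Square 7, 5: +7·2° lon, +5·1° lat → SW at lon -6°, lat -75°.
Cell spans 2° lon × 1° lat.
west -6.00, east -4.00.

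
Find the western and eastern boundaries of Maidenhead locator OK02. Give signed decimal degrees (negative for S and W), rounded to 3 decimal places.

Field O=14, K=10: +14·20° lon, +10·10° lat → SW at lon 100°, lat 10°.
Square 0, 2: +0·2° lon, +2·1° lat → SW at lon 100°, lat 12°.
Cell spans 2° lon × 1° lat.
west 100.000, east 102.000.

100.000, 102.000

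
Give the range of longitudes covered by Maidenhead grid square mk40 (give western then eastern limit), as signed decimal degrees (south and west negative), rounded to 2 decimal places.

Field M=12, K=10: +12·20° lon, +10·10° lat → SW at lon 60°, lat 10°.
Square 4, 0: +4·2° lon, +0·1° lat → SW at lon 68°, lat 10°.
Cell spans 2° lon × 1° lat.
west 68.00, east 70.00.

68.00, 70.00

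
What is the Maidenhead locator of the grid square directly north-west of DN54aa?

Longitude subsquare a = 0; −1 → -1, wraps to 23 = x, carry into square.
Longitude square 5; −1 → 4.
Latitude subsquare a = 0; +1 → 1 = b.

DN44xb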